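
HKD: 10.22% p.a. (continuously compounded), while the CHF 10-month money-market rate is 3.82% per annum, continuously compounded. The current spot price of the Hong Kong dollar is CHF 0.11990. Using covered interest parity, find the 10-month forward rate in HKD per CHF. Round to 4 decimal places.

T = 10/12 years.
CHF growth factor: e^(0.0382×10/12) = 1.0323454.
Growth of 1 HKD over T: e^(0.1022×10/12) = 1.0888985.
Forward (CHF per HKD) = 0.1199 × 1.0323454 / 1.0888985 = 0.1136729.
Invert for HKD per CHF: 1 / 0.1136729 = 8.7972.

8.7972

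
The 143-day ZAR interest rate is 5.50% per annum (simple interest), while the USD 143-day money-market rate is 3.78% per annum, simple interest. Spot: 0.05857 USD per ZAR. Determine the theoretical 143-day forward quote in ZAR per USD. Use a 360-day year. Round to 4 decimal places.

T = 143/360 years.
USD growth factor: 1 + 0.0378×143/360 = 1.015015.
Growth of 1 ZAR over T: 1 + 0.0550×143/360 = 1.02184722.
Forward (USD per ZAR) = 0.05857 × 1.015015 / 1.02184722 = 0.058178392.
Quoted the other way: 1/0.058178392 = 17.1885 ZAR per USD.

17.1885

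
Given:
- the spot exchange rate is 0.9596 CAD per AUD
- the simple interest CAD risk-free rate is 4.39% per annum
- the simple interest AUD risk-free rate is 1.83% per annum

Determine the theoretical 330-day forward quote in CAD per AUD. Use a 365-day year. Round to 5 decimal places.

T = 330/365 years.
CAD accumulates by 1 + 0.0439×330/365 = 1.0396904.
AUD accumulates by 1 + 0.0183×330/365 = 1.0165452.
Forward (CAD per AUD) = 0.9596 × 1.0396904 / 1.0165452 = 0.9814486.

0.98145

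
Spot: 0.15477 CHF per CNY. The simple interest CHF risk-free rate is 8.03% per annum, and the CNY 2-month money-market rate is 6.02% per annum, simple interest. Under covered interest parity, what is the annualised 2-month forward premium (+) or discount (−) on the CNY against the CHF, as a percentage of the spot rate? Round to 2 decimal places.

+1.99%

T = 2/12 years.
No-arbitrage forward: 0.15477 × 1.0133833 / 1.0100333 = 0.15528333 CHF/CNY.
Annualised premium = (F − S)/S × (1/T) = (0.15528333 − 0.15477)/0.15477 ÷ (2/12) = 1.99%.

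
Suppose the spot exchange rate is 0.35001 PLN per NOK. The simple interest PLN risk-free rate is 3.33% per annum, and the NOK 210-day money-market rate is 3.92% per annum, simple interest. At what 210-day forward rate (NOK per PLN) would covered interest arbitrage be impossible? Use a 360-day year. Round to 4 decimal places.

2.8667

T = 210/360 years.
PLN accumulates by 1 + 0.0333×210/360 = 1.019425.
NOK accumulates by 1 + 0.0392×210/360 = 1.0228667.
Forward (PLN per NOK) = 0.35001 × 1.019425 / 1.0228667 = 0.3488323.
Invert for NOK per PLN: 1 / 0.3488323 = 2.8667.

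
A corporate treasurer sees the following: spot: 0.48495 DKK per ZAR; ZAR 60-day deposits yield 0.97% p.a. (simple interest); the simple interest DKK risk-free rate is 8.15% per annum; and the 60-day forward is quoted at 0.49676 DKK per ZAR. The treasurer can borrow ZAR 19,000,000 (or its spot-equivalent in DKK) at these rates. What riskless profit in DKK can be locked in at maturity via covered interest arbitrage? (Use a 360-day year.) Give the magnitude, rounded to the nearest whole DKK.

DKK 114,491

T = 60/360 years.
Invest the ZAR and cover forward: 19,000,000 × 1.001616667 × 0.49676 = DKK 9,453,698.81.
Convert at spot and invest in DKK: 19,000,000 × 0.48495 × 1.013583333 = DKK 9,339,207.51.
The quoted forward overvalues ZAR, so borrow DKK, buy ZAR at spot, deposit the ZAR at 0.97%, and sell the proceeds forward at 0.49676.
Arbitrage profit = |9,453,698.81 − 9,339,207.51| = DKK 114,491.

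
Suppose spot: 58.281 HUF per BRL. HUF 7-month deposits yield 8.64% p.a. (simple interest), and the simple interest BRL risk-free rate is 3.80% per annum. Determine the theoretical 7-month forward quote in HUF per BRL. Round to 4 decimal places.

T = 7/12 years.
Growth of 1 HUF over T: 1 + 0.0864×7/12 = 1.050400.
BRL growth factor: 1 + 0.0380×7/12 = 1.02216667.
So F = 58.281 × 1.050400 / 1.02216667 = 59.890783 (HUF/BRL).

59.8908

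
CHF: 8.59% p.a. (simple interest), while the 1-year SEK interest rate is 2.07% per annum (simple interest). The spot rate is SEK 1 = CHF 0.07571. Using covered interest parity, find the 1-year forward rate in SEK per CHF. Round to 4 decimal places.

12.4152

T = 1 year.
CHF accumulates by 1 + 0.0859×1 = 1.085900.
Growth of 1 SEK over T: 1 + 0.0207×1 = 1.020700.
So F = 0.07571 × 1.085900 / 1.020700 = 0.080546183 (CHF/SEK).
Quoted the other way: 1/0.080546183 = 12.4152 SEK per CHF.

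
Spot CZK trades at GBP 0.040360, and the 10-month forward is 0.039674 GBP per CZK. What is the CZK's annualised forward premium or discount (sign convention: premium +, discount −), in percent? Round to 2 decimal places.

T = 10/12 years.
(F − S)/S = (0.039674 − 0.04036)/0.04036 = -0.0169970.
Annualise by dividing by T: -0.0169970 / (10/12) = -0.020396 → -2.04%.

-2.04%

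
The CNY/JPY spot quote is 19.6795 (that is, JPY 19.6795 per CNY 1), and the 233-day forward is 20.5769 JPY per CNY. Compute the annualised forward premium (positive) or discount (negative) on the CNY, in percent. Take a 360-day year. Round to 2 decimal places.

+7.05%

T = 233/360 years.
(F − S)/S = (20.5769 − 19.6795)/19.6795 = 0.0456008.
Annualise by dividing by T: 0.0456008 / (233/360) = 0.070456 → 7.05%.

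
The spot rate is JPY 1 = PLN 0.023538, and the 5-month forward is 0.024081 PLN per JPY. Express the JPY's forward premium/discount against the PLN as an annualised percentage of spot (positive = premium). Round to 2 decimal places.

T = 5/12 years.
(F − S)/S = (0.024081 − 0.023538)/0.023538 = 0.0230691.
Per annum: 0.0230691 / (5/12) = 0.055366 = 5.54%.

+5.54%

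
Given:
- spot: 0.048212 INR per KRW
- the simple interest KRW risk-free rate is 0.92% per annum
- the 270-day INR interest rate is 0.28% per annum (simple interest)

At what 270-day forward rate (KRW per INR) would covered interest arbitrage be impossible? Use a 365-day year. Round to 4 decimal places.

T = 270/365 years.
Growth of 1 INR over T: 1 + 0.0028×270/365 = 1.00207123.
KRW growth factor: 1 + 0.0092×270/365 = 1.00680548.
CIP: F = S · (grow INR)/(grow KRW) = 0.048212 × 1.00207123/1.00680548 = 0.047985295 INR per KRW.
Quoted the other way: 1/0.047985295 = 20.8397 KRW per INR.

20.8397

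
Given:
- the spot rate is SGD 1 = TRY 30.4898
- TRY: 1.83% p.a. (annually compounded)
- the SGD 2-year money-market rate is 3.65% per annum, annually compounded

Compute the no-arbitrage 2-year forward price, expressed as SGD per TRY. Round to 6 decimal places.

T = 2 years.
Growth of 1 TRY over T: (1 + 0.0183)^2 = 1.0369349.
Growth of 1 SGD over T: (1 + 0.0365)^2 = 1.0743322.
Forward (TRY per SGD) = 30.4898 × 1.0369349 / 1.0743322 = 29.42846.
Quoted the other way: 1/29.42846 = 0.033981 SGD per TRY.

0.033981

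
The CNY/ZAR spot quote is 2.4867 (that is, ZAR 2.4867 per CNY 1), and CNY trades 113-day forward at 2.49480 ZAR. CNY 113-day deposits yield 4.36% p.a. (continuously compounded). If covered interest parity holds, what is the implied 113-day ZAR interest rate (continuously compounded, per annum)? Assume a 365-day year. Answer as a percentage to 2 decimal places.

T = 113/365 years.
By CIP, F/S equals the ZAR-to-CNY growth ratio: 2.4948/2.4867 = 1.0032573.
CNY growth factor: e^(0.0436×113/365) = 1.0135896.
That pins the ZAR growth at 1.0168912.
r = ln(1.0168912)/(113/365) = 0.054104 → 5.41%.

5.41%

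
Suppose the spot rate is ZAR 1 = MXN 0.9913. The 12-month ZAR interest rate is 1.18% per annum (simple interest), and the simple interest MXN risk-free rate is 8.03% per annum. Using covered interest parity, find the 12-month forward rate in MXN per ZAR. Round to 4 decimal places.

T = 1 year.
Growth of 1 MXN over T: 1 + 0.0803×1 = 1.080300.
Growth of 1 ZAR over T: 1 + 0.0118×1 = 1.011800.
CIP: F = S · (grow MXN)/(grow ZAR) = 0.9913 × 1.080300/1.011800 = 1.058412 MXN per ZAR.

1.0584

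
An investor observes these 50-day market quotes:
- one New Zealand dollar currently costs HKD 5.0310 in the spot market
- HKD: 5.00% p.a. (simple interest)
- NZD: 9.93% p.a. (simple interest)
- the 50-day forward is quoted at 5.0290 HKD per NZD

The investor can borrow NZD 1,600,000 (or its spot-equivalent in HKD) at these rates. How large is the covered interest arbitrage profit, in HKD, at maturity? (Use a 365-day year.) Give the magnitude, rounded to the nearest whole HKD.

T = 50/365 years.
Route A — deposit NZD, sell forward: 1,600,000 × 1.01360274 × 5.0290 = HKD 8,155,853.09.
Route B — convert at spot, deposit HKD: 1,600,000 × 5.0310 × 1.006849315 = HKD 8,104,734.25.
The quoted forward overvalues NZD, so borrow HKD, buy NZD at spot, deposit the NZD at 9.93%, and sell the proceeds forward at 5.0290.
The gap between the two covered legs is HKD 51,119.

HKD 51,119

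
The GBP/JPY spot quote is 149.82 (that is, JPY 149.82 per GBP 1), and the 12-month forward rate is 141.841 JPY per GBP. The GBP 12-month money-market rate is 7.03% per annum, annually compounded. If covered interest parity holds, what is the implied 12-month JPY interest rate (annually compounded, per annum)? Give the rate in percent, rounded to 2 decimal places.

1.33%

T = 1 year.
By CIP, F/S equals the JPY-to-GBP growth ratio: 141.841/149.82 = 0.9467428.
GBP growth factor: (1 + 0.0703)^1 = 1.070300.
So the JPY growth factor = 1.0132988.
Annualise: 1.0132988^(1/1) − 1 = 0.013299 = 1.33%.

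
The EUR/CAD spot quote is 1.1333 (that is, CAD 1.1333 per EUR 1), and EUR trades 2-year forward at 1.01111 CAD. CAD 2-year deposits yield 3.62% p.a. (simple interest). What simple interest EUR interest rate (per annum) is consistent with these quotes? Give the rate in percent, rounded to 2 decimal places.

T = 2 years.
CIP gives F = S · g_CAD/g_EUR, so g_CAD/g_EUR = 1.01111/1.1333 = 0.8921821.
The CAD side grows by 1 + 0.0362×2 = 1.072400.
Hence g_EUR = 1.2019968.
(1.2019968 − 1)/T = 0.100998, i.e. 10.10%.

10.10%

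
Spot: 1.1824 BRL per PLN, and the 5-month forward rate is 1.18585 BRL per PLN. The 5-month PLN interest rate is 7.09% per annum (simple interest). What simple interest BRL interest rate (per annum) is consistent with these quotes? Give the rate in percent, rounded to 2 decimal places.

T = 5/12 years.
F/S = 1.18585/1.1824 = 1.0029178 = (growth of BRL) / (growth of PLN).
The PLN side grows by 1 + 0.0709×5/12 = 1.0295417.
So the BRL growth factor = 1.0325457.
r = (1.0325457 − 1)/(5/12) = 0.078110 → 7.81%.

7.81%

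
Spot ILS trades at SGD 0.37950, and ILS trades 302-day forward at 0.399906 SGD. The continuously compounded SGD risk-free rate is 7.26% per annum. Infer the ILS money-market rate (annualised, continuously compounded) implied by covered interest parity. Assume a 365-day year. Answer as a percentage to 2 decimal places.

0.93%

T = 302/365 years.
CIP gives F = S · g_SGD/g_ILS, so g_SGD/g_ILS = 0.399906/0.3795 = 1.0537708.
SGD growth factor: e^(0.0726×302/365) = 1.0619099.
So the ILS growth factor = 1.0077238.
r = ln(1.0077238)/(302/365) = 0.009299 → 0.93%.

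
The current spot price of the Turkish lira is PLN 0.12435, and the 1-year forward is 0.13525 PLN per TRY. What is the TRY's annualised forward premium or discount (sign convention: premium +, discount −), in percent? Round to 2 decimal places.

+8.77%

T = 1 year.
TRY trades forward at +8.76558% vs spot over the period.
×(1/T) gives 8.77% p.a.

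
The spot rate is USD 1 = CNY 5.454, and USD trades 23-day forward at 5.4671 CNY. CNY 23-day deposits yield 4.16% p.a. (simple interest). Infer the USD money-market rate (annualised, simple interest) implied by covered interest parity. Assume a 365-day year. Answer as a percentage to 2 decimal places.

0.35%

T = 23/365 years.
By CIP, F/S equals the CNY-to-USD growth ratio: 5.4671/5.454 = 1.0024019.
CNY growth factor: 1 + 0.0416×23/365 = 1.0026214.
Hence g_USD = 1.000219.
(1.000219 − 1)/T = 0.003475, i.e. 0.35%.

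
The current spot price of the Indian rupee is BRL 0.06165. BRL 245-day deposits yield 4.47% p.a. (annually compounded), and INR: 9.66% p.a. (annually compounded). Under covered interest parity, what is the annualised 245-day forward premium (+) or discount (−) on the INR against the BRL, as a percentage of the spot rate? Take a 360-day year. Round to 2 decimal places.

-4.77%

T = 245/360 years.
No-arbitrage forward: 0.06165 × 1.0302078 / 1.0647682 = 0.05964896 BRL/INR.
(F − S)/S ÷ T = (0.05964896 − 0.06165)/0.06165/(245/360) = -0.047693 → -4.77%.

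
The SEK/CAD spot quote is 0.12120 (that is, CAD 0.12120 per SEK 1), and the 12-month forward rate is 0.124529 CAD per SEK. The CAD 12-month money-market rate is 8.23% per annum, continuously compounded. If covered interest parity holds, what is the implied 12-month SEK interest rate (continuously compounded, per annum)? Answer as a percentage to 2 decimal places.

5.52%

T = 1 year.
By CIP, F/S equals the CAD-to-SEK growth ratio: 0.124529/0.1212 = 1.0274670.
CAD growth factor: e^(0.0823×1) = 1.0857815.
Hence g_SEK = 1.0567556.
r = ln(1.0567556)/1 = 0.055203 → 5.52%.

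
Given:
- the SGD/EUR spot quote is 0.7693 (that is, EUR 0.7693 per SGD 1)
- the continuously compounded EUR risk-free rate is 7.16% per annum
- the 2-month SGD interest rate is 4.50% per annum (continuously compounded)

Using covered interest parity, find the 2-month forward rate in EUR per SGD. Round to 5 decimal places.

T = 2/12 years.
Growth of 1 EUR over T: e^(0.0716×2/12) = 1.0120048.
SGD accumulates by e^(0.0450×2/12) = 1.0075282.
Forward (EUR per SGD) = 0.7693 × 1.0120048 / 1.0075282 = 0.7727181.

0.77272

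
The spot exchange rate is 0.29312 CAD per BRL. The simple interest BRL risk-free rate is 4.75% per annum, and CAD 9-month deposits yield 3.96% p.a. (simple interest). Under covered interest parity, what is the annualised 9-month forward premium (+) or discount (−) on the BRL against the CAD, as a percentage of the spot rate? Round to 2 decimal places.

T = 9/12 years.
F = S · g_CAD/g_BRL = 0.29312 × 1.029700/1.035625 = 0.29144301.
(F − S)/S ÷ T = (0.29144301 − 0.29312)/0.29312/(9/12) = -0.007628 → -0.76%.

-0.76%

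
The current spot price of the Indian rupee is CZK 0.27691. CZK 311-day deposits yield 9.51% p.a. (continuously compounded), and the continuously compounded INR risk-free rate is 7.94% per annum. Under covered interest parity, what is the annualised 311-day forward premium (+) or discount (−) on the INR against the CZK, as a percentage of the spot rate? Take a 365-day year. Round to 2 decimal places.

+1.58%

T = 311/365 years.
CIP forward (CZK per INR) = 0.27691 × 1.0844039/1.0699941 = 0.28063920.
(F − S)/S ÷ T = (0.28063920 − 0.27691)/0.27691/(311/365) = 0.015806 → 1.58%.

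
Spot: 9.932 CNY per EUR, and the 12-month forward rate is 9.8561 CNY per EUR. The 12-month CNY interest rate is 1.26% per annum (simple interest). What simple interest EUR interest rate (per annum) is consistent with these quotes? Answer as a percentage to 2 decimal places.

2.04%

T = 1 year.
F/S = 9.8561/9.932 = 0.9923580 = (growth of CNY) / (growth of EUR).
CNY growth factor: 1 + 0.0126×1 = 1.012600.
Hence g_EUR = 1.0203979.
r = (1.0203979 − 1)/1 = 0.020398 → 2.04%.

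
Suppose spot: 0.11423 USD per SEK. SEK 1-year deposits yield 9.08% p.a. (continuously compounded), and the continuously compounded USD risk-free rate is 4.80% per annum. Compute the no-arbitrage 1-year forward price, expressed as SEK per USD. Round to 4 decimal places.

9.1371

T = 1 year.
Growth of 1 USD over T: e^(0.0480×1) = 1.0491707.
Growth of 1 SEK over T: e^(0.0908×1) = 1.095050.
CIP: F = S · (grow USD)/(grow SEK) = 0.11423 × 1.0491707/1.095050 = 0.1094441 USD per SEK.
Invert for SEK per USD: 1 / 0.1094441 = 9.1371.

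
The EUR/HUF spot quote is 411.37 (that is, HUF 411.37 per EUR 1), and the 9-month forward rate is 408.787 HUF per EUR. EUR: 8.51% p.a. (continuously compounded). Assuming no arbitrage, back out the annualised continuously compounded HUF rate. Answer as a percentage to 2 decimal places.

T = 9/12 years.
F/S = 408.787/411.37 = 0.9937210 = (growth of HUF) / (growth of EUR).
The EUR side grows by e^(0.0851×9/12) = 1.0659058.
Hence g_HUF = 1.059213.
r = ln(1.059213)/(9/12) = 0.076702 → 7.67%.

7.67%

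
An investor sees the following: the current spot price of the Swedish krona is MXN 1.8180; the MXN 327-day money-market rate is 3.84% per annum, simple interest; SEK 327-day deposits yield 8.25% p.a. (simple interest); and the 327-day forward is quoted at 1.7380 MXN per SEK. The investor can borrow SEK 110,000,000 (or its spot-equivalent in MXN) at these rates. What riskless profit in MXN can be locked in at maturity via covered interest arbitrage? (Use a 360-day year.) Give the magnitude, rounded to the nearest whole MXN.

MXN 1,448,751

T = 327/360 years.
Invest the SEK and cover forward: 110,000,000 × 1.0749375 × 1.7380 = MXN 205,506,551.25.
Convert at spot and invest in MXN: 110,000,000 × 1.8180 × 1.034880 = MXN 206,955,302.40.
The quoted forward undervalues SEK, so borrow SEK, convert to MXN at spot, deposit the MXN at 3.84%, and buy SEK forward at 1.7380 to cover the loan.
Arbitrage profit = |205,506,551.25 − 206,955,302.40| = MXN 1,448,751.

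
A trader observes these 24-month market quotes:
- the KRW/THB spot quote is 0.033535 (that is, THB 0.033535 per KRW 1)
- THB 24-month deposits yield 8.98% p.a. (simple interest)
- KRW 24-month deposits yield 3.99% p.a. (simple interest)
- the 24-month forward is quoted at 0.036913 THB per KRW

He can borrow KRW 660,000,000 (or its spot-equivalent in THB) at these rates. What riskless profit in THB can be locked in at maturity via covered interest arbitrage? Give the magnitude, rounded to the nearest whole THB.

T = 2 years.
Keep in KRW, deliver into the forward: 660,000,000·1.079800·0.036913 = THB 26,306,713.88.
Swap to THB now, deposit: 660,000,000·0.033535·1.179600 = THB 26,108,204.76.
The quoted forward overvalues KRW, so borrow THB, buy KRW at spot, deposit the KRW at 3.99%, and sell the proceeds forward at 0.036913.
Arbitrage profit = |26,306,713.88 − 26,108,204.76| = THB 198,509.

THB 198,509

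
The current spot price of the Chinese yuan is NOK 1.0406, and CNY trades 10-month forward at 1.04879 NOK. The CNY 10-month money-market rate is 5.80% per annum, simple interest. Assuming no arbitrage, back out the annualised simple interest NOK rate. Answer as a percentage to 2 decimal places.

6.79%

T = 10/12 years.
By CIP, F/S equals the NOK-to-CNY growth ratio: 1.04879/1.0406 = 1.0078705.
The CNY side grows by 1 + 0.0580×10/12 = 1.0483333.
That pins the NOK growth at 1.0565842.
(1.0565842 − 1)/T = 0.067901, i.e. 6.79%.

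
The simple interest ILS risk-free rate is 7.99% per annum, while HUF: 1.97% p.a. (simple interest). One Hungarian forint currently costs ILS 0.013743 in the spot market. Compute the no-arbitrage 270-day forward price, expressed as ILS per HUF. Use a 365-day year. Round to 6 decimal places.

0.014346

T = 270/365 years.
ILS accumulates by 1 + 0.0799×270/365 = 1.0591041.
Growth of 1 HUF over T: 1 + 0.0197×270/365 = 1.0145726.
CIP: F = S · (grow ILS)/(grow HUF) = 0.013743 × 1.0591041/1.0145726 = 0.01434621 ILS per HUF.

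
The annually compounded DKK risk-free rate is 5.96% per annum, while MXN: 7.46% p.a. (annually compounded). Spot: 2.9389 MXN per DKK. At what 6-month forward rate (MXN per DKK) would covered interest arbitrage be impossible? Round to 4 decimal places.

T = 6/12 years.
MXN accumulates by (1 + 0.0746)^(6/12) = 1.0366292.
DKK growth factor: (1 + 0.0596)^(6/12) = 1.0293687.
CIP: F = S · (grow MXN)/(grow DKK) = 2.9389 × 1.0366292/1.0293687 = 2.959629 MXN per DKK.

2.9596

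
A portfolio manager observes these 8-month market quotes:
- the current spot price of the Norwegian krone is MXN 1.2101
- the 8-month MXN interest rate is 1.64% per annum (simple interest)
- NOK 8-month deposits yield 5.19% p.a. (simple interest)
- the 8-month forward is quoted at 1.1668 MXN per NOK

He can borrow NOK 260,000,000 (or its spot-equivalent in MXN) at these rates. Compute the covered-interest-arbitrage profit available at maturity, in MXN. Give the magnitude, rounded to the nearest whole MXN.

MXN 4,201,378

T = 8/12 years.
Invest the NOK and cover forward: 260,000,000 × 1.034600 × 1.1668 = MXN 313,864,532.80.
Convert at spot and invest in MXN: 260,000,000 × 1.2101 × 1.01093333333 = MXN 318,065,910.93.
The quoted forward undervalues NOK, so borrow NOK, convert to MXN at spot, deposit the MXN at 1.64%, and buy NOK forward at 1.1668 to cover the loan.
Profit = 318,065,910.93 − 313,864,532.80 = MXN 4,201,378.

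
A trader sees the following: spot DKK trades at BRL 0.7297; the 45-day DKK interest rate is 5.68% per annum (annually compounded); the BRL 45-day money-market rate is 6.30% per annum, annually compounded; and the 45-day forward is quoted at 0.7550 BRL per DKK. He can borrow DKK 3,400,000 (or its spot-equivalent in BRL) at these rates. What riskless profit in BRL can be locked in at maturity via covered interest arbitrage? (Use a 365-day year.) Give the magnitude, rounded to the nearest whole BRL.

BRL 84,806

T = 45/365 years.
Invest the DKK and cover forward: 3,400,000 × 1.006834334 × 0.7550 = BRL 2,584,543.74.
Convert at spot and invest in BRL: 3,400,000 × 0.7297 × 1.007560711 = BRL 2,499,737.97.
The quoted forward overvalues DKK, so borrow BRL, buy DKK at spot, deposit the DKK at 5.68%, and sell the proceeds forward at 0.7550.
Arbitrage profit = |2,584,543.74 − 2,499,737.97| = BRL 84,806.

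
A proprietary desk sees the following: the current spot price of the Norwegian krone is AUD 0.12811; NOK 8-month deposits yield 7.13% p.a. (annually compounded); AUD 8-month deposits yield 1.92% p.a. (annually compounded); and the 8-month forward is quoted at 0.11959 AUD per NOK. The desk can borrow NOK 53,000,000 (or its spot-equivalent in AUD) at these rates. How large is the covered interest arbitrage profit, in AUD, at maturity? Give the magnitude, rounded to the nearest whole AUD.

AUD 240,386

T = 8/12 years.
Route A — deposit NOK, sell forward: 53,000,000 × 1.046985668 × 0.11959 = AUD 6,636,077.85.
Route B — convert at spot, deposit AUD: 53,000,000 × 0.12811 × 1.012759386 = AUD 6,876,464.06.
The quoted forward undervalues NOK, so borrow NOK, convert to AUD at spot, deposit the AUD at 1.92%, and buy NOK forward at 0.11959 to cover the loan.
Arbitrage profit = |6,636,077.85 − 6,876,464.06| = AUD 240,386.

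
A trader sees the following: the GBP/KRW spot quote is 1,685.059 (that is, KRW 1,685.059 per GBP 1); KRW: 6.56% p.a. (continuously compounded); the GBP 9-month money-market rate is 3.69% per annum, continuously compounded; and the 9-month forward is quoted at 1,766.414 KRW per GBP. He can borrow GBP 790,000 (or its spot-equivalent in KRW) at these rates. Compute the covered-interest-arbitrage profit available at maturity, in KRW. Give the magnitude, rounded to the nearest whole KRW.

T = 9/12 years.
Route A — deposit GBP, sell forward: 790,000 × 1.02806151013 × 1766.414 = KRW 1,434,625,973.04.
Route B — convert at spot, deposit KRW: 790,000 × 1685.059 × 1.050430415816 = KRW 1,398,329,408.58.
The quoted forward overvalues GBP, so borrow KRW, buy GBP at spot, deposit the GBP at 3.69%, and sell the proceeds forward at 1,766.414.
Profit = 1,434,625,973.04 − 1,398,329,408.58 = KRW 36,296,564.

KRW 36,296,564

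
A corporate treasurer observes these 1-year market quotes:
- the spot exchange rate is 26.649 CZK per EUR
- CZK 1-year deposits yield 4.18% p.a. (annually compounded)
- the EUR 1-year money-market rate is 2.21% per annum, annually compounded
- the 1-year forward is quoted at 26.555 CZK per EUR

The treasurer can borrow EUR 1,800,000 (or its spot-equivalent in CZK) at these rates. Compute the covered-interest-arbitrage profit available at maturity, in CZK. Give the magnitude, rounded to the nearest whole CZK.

CZK 1,117,913

T = 1 year.
Route A — deposit EUR, sell forward: 1,800,000 × 1.022100 × 26.555 = CZK 48,855,357.90.
Route B — convert at spot, deposit CZK: 1,800,000 × 26.649 × 1.041800 = CZK 49,973,270.76.
The quoted forward undervalues EUR, so borrow EUR, convert to CZK at spot, deposit the CZK at 4.18%, and buy EUR forward at 26.555 to cover the loan.
Arbitrage profit = |48,855,357.90 − 49,973,270.76| = CZK 1,117,913.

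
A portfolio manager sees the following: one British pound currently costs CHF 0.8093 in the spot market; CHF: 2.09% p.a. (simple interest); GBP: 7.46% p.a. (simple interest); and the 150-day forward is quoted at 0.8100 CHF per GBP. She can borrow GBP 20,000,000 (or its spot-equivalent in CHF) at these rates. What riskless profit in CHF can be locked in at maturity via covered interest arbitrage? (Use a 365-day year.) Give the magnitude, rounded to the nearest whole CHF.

T = 150/365 years.
Invest the GBP and cover forward: 20,000,000 × 1.0306575342 × 0.8100 = CHF 16,696,652.05.
Convert at spot and invest in CHF: 20,000,000 × 0.8093 × 1.0085890411 = CHF 16,325,022.22.
The quoted forward overvalues GBP, so borrow CHF, buy GBP at spot, deposit the GBP at 7.46%, and sell the proceeds forward at 0.8100.
Arbitrage profit = |16,696,652.05 − 16,325,022.22| = CHF 371,630.

CHF 371,630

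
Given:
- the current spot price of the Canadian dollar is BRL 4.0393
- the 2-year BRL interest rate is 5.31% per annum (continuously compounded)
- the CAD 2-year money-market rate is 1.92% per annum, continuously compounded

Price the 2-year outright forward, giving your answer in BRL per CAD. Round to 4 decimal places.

4.3227

T = 2 years.
Growth of 1 BRL over T: e^(0.0531×2) = 1.1120443.
CAD accumulates by e^(0.0192×2) = 1.0391468.
So F = 4.0393 × 1.1120443 / 1.0391468 = 4.322662 (BRL/CAD).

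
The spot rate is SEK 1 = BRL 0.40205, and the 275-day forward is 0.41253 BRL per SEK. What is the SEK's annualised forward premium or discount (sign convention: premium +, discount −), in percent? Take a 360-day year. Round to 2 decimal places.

T = 275/360 years.
SEK trades forward at +2.60664% vs spot over the period.
×(1/T) gives 3.41% p.a.

+3.41%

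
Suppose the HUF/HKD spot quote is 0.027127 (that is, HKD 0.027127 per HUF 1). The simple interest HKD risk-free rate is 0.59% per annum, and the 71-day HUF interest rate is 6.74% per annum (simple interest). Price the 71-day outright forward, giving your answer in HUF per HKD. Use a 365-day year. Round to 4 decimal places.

37.3041

T = 71/365 years.
HKD accumulates by 1 + 0.0059×71/365 = 1.00114767.
HUF growth factor: 1 + 0.0674×71/365 = 1.01311068.
Forward (HKD per HUF) = 0.027127 × 1.00114767 / 1.01311068 = 0.026806679.
Quoted the other way: 1/0.026806679 = 37.3041 HUF per HKD.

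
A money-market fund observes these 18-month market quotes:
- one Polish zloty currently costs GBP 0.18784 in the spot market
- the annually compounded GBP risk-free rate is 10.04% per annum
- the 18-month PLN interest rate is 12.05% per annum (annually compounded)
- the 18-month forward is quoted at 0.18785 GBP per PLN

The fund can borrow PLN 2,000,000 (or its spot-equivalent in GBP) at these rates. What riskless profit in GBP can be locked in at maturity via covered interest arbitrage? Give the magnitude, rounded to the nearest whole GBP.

GBP 11,960

T = 18/12 years.
Invest the PLN and cover forward: 2,000,000 × 1.1860904 × 0.18785 = GBP 445,614.16.
Convert at spot and invest in GBP: 2,000,000 × 0.18784 × 1.15431908 = GBP 433,654.59.
The quoted forward overvalues PLN, so borrow GBP, buy PLN at spot, deposit the PLN at 12.05%, and sell the proceeds forward at 0.18785.
Profit = 445,614.16 − 433,654.59 = GBP 11,960.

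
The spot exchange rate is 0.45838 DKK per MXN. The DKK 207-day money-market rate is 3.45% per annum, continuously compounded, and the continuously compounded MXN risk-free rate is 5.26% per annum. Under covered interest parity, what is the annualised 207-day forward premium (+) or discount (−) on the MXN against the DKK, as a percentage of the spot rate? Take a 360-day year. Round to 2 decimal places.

T = 207/360 years.
No-arbitrage forward: 0.45838 × 1.0200356 / 1.030707 = 0.45363417 DKK/MXN.
(F − S)/S ÷ T = (0.45363417 − 0.45838)/0.45838/(207/360) = -0.018006 → -1.80%.

-1.80%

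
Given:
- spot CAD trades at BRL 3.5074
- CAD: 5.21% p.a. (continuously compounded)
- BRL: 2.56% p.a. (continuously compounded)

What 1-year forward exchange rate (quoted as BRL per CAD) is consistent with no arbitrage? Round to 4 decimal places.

3.4157

T = 1 year.
BRL growth factor: e^(0.0256×1) = 1.0259305.
Growth of 1 CAD over T: e^(0.0521×1) = 1.0534811.
Forward (BRL per CAD) = 3.5074 × 1.0259305 / 1.0534811 = 3.415675.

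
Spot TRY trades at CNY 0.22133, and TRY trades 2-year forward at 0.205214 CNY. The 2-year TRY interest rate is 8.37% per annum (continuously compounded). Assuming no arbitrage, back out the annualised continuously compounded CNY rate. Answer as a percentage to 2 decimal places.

T = 2 years.
F/S = 0.205214/0.22133 = 0.9271857 = (growth of CNY) / (growth of TRY).
The TRY side grows by e^(0.0837×2) = 1.1822271.
Hence g_CNY = 1.0961441.
Take logs: ln 1.0961441 / 2 = 0.045899, so 4.59%.

4.59%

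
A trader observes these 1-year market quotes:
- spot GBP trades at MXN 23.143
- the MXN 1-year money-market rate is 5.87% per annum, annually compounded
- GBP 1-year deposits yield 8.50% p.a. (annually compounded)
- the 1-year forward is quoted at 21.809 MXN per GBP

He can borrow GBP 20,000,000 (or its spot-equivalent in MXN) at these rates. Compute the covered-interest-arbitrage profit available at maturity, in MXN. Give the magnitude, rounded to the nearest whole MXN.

MXN 16,774,582

T = 1 year.
Route A — deposit GBP, sell forward: 20,000,000 × 1.085000 × 21.809 = MXN 473,255,300.00.
Route B — convert at spot, deposit MXN: 20,000,000 × 23.143 × 1.058700 = MXN 490,029,882.00.
The quoted forward undervalues GBP, so borrow GBP, convert to MXN at spot, deposit the MXN at 5.87%, and buy GBP forward at 21.809 to cover the loan.
The gap between the two covered legs is MXN 16,774,582.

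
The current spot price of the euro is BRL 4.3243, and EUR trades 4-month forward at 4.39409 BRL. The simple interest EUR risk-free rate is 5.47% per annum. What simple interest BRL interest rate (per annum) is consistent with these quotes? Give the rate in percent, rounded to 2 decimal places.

10.40%

T = 4/12 years.
By CIP, F/S equals the BRL-to-EUR growth ratio: 4.39409/4.3243 = 1.0161390.
EUR growth factor: 1 + 0.0547×4/12 = 1.0182333.
That pins the BRL growth at 1.0346666.
(1.0346666 − 1)/T = 0.104000, i.e. 10.40%.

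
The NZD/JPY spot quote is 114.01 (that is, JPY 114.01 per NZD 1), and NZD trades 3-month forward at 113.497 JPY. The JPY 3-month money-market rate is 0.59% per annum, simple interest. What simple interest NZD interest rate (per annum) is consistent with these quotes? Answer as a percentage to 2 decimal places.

T = 3/12 years.
By CIP, F/S equals the JPY-to-NZD growth ratio: 113.497/114.01 = 0.9955004.
JPY growth factor: 1 + 0.0059×3/12 = 1.001475.
Hence g_NZD = 1.0060016.
r = (1.0060016 − 1)/(3/12) = 0.024006 → 2.40%.

2.40%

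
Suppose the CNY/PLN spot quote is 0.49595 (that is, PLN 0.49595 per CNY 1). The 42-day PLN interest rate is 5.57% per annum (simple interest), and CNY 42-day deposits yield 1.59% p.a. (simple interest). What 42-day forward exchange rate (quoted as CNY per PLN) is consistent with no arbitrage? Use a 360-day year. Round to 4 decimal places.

T = 42/360 years.
PLN accumulates by 1 + 0.0557×42/360 = 1.0064983.
CNY growth factor: 1 + 0.0159×42/360 = 1.001855.
Forward (PLN per CNY) = 0.49595 × 1.0064983 / 1.001855 = 0.4982486.
Quoted the other way: 1/0.4982486 = 2.0070 CNY per PLN.

2.0070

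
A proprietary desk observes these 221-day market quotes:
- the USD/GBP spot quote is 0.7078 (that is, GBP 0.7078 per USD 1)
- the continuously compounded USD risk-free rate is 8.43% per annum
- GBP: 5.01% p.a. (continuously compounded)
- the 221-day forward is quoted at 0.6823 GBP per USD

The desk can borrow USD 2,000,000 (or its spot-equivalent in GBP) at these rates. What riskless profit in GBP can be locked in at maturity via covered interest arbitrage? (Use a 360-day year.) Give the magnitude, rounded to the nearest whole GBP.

T = 221/360 years.
Route A — deposit USD, sell forward: 2,000,000 × 1.053113309 × 0.6823 = GBP 1,437,078.42.
Route B — convert at spot, deposit GBP: 2,000,000 × 0.7078 × 1.03123368 = GBP 1,459,814.40.
The quoted forward undervalues USD, so borrow USD, convert to GBP at spot, deposit the GBP at 5.01%, and buy USD forward at 0.6823 to cover the loan.
Profit = 1,459,814.40 − 1,437,078.42 = GBP 22,736.

GBP 22,736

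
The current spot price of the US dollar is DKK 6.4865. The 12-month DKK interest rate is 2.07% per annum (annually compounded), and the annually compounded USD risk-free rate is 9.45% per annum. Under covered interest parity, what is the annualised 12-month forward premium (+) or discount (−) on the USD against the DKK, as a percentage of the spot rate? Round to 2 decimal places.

-6.74%

T = 1 year.
F = S · g_DKK/g_USD = 6.4865 × 1.020700/1.094500 = 6.0491280.
(F − S)/S ÷ T = (6.0491280 − 6.4865)/6.4865/1 = -0.067428 → -6.74%.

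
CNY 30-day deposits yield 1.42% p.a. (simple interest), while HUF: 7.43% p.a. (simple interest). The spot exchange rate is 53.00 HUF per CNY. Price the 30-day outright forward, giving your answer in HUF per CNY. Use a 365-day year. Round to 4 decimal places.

T = 30/365 years.
Growth of 1 HUF over T: 1 + 0.0743×30/365 = 1.00610685.
CNY accumulates by 1 + 0.0142×30/365 = 1.00116712.
So F = 53.0 × 1.00610685 / 1.00116712 = 53.261500 (HUF/CNY).

53.2615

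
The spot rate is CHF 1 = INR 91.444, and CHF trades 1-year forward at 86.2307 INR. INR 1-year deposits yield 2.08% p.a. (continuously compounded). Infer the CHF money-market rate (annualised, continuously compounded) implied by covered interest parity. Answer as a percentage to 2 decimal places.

T = 1 year.
F/S = 86.2307/91.444 = 0.9429892 = (growth of INR) / (growth of CHF).
INR growth factor: e^(0.0208×1) = 1.0210178.
That pins the CHF growth at 1.082746.
r = ln(1.082746)/1 = 0.079500 → 7.95%.

7.95%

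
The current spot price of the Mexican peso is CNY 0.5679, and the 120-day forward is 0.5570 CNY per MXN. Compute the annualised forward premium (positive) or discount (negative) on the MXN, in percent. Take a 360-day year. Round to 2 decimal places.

-5.76%

T = 120/360 years.
MXN trades forward at -1.91935% vs spot over the period.
×(1/T) gives -5.76% p.a.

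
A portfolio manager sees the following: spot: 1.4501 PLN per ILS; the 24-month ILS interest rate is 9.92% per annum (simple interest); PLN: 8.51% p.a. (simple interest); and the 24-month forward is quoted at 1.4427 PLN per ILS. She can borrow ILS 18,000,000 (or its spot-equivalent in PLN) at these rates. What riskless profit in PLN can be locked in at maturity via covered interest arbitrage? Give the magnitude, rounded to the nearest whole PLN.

T = 2 years.
Keep in ILS, deliver into the forward: 18,000,000·1.198400·1.4427 = PLN 31,120,770.24.
Swap to PLN now, deposit: 18,000,000·1.4501·1.170200 = PLN 30,544,326.36.
The quoted forward overvalues ILS, so borrow PLN, buy ILS at spot, deposit the ILS at 9.92%, and sell the proceeds forward at 1.4427.
Profit = 31,120,770.24 − 30,544,326.36 = PLN 576,444.

PLN 576,444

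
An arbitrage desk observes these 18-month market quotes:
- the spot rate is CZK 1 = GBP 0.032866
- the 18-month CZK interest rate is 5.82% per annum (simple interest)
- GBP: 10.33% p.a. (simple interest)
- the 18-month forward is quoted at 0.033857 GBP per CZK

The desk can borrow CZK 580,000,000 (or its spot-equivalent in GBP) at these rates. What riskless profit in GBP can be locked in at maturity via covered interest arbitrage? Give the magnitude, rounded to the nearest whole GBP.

GBP 664,605

T = 18/12 years.
Route A — deposit CZK, sell forward: 580,000,000 × 1.087300 × 0.033857 = GBP 21,351,375.34.
Route B — convert at spot, deposit GBP: 580,000,000 × 0.032866 × 1.154950 = GBP 22,015,980.29.
The quoted forward undervalues CZK, so borrow CZK, convert to GBP at spot, deposit the GBP at 10.33%, and buy CZK forward at 0.033857 to cover the loan.
The gap between the two covered legs is GBP 664,605.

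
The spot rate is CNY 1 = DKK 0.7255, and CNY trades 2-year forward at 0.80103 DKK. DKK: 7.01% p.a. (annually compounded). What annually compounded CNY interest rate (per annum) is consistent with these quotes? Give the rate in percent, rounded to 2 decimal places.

T = 2 years.
By CIP, F/S equals the DKK-to-CNY growth ratio: 0.80103/0.7255 = 1.1041075.
The DKK side grows by (1 + 0.0701)^2 = 1.145114.
Hence g_CNY = 1.037140.
Annualise: 1.037140^(1/2) − 1 = 0.018401 = 1.84%.

1.84%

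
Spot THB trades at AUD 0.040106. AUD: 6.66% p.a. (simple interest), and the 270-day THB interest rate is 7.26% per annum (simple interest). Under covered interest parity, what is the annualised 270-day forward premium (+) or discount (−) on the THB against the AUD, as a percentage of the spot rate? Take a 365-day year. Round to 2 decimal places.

T = 270/365 years.
No-arbitrage forward: 0.040106 × 1.0492658 / 1.0537041 = 0.039937070 AUD/THB.
(F − S)/S ÷ T = (0.039937070 − 0.040106)/0.040106/(270/365) = -0.005694 → -0.57%.

-0.57%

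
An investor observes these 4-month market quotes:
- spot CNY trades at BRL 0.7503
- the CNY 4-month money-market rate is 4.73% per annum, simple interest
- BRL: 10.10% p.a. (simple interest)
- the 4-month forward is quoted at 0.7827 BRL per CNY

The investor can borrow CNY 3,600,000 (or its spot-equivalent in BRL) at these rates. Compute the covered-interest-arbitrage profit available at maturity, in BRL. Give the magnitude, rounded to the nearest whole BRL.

T = 4/12 years.
Route A — deposit CNY, sell forward: 3,600,000 × 1.015766667 × 0.7827 = BRL 2,862,146.05.
Route B — convert at spot, deposit BRL: 3,600,000 × 0.7503 × 1.033666667 = BRL 2,792,016.36.
The quoted forward overvalues CNY, so borrow BRL, buy CNY at spot, deposit the CNY at 4.73%, and sell the proceeds forward at 0.7827.
Profit = 2,862,146.05 − 2,792,016.36 = BRL 70,130.

BRL 70,130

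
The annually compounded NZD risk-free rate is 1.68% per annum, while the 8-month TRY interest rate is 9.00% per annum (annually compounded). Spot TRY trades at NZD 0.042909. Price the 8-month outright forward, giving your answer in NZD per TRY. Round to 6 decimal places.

T = 8/12 years.
NZD accumulates by (1 + 0.0168)^(8/12) = 1.0111689.
TRY accumulates by (1 + 0.0900)^(8/12) = 1.0591342.
So F = 0.042909 × 1.0111689 / 1.0591342 = 0.04096577 (NZD/TRY).

0.040966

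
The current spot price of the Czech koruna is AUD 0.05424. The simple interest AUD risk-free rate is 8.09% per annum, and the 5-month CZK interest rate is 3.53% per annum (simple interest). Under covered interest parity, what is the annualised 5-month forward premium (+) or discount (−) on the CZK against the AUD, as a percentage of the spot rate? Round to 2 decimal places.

T = 5/12 years.
No-arbitrage forward: 0.05424 × 1.0337083 / 1.0147083 = 0.05525562 AUD/CZK.
(F − S)/S ÷ T = (0.05525562 − 0.05424)/0.05424/(5/12) = 0.044939 → 4.49%.

+4.49%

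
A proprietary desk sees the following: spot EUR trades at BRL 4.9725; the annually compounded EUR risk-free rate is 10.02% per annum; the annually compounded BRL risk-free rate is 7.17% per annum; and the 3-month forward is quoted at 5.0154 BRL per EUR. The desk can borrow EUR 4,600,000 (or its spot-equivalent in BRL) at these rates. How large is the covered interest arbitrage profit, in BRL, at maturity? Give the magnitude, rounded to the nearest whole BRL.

T = 3/12 years.
Invest the EUR and cover forward: 4,600,000 × 1.0241602365 × 5.0154 = BRL 23,628,236.95.
Convert at spot and invest in BRL: 4,600,000 × 4.9725 × 1.0174622564 = BRL 23,272,922.92.
The quoted forward overvalues EUR, so borrow BRL, buy EUR at spot, deposit the EUR at 10.02%, and sell the proceeds forward at 5.0154.
The gap between the two covered legs is BRL 355,314.

BRL 355,314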